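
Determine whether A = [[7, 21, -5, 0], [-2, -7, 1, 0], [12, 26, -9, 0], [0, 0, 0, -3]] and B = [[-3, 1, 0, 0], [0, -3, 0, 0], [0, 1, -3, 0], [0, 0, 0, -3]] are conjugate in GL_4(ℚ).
Both have characteristic polynomial (x + 3)^4, but the minimal polynomial of A is (x + 3)^3 while the minimal polynomial of B is (x + 3)^2. The minimal polynomial is a similarity invariant, so A and B are not similar.

No.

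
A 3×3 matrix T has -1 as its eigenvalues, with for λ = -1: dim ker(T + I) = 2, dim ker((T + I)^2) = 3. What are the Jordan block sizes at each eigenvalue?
Jordan blocks: (-1, 2), (-1, 1)

λ = -1: successive nullity increments [2, 1] count blocks of size ≥ k; block sizes are [2, 1].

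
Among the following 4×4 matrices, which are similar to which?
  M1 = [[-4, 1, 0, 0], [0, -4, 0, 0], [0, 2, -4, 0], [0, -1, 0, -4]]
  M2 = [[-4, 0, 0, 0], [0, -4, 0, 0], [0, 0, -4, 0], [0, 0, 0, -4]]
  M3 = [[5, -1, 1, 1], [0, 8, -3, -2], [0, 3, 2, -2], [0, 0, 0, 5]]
3 classes: {M1}, {M2}, {M3}

Characteristic polynomials: χ_{M1} = (x + 4)^4, χ_{M2} = (x + 4)^4, χ_{M3} = (x - 5)^4.

{M1}: invariant factors x + 4, x + 4, (x + 4)^2.

{M2}: invariant factors x + 4, x + 4, x + 4, x + 4.

{M3}: invariant factors (x - 5)^2, (x - 5)^2.

Matrices are similar if and only if their invariant-factor lists agree; the partition into similarity classes is {M1}, {M2}, {M3}.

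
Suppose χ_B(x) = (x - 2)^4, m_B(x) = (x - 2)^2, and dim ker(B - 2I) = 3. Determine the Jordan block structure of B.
Jordan blocks: (2, 2), (2, 1), (2, 1)

λ = 2: algebraic multiplicity 4 (exponent in χ_B), largest block size 2 (exponent in m_B), 3 blocks (geometric multiplicity). These force block sizes [2, 1, 1].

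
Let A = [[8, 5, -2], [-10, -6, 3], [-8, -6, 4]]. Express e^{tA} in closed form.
A has Jordan form J = [[2, 1, 0], [0, 2, 1], [0, 0, 2]] with A = PJP^{-1}, so e^{tA} = P e^{tJ} P^{-1}.

For a Jordan block J_k(λ), e^{tJ_k(λ)} = e^{λt} · (I + tN + t^2 N^2/2! + ... + t^{k-1} N^{k-1}/(k-1)!) where N is the nilpotent superdiagonal part.

Assembling the blocks and conjugating back gives the entries of e^{tA} as shown above.

e^{tA} = [[(t^2 + 6*t + 1)*e^{2*t}, t*(t + 5)*e^{2*t}, t*(-t - 4)*e^{2*t}/2], [2*t*(-t - 5)*e^{2*t}, (-2*t^2 - 8*t + 1)*e^{2*t}, t*(t + 3)*e^{2*t}], [2*t*(-t - 4)*e^{2*t}, 2*t*(-t - 3)*e^{2*t}, (t^2 + 2*t + 1)*e^{2*t}]]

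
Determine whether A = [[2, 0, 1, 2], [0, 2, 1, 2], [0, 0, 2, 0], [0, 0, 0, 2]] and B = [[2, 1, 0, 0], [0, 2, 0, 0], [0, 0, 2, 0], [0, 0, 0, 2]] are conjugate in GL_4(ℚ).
Two matrices over a field are similar if and only if they have the same invariant factors.

Both A and B have characteristic polynomial (x - 2)^4 and minimal polynomial (x - 2)^2. Computing further, both have invariant factors x - 2, x - 2, (x - 2)^2. Hence A and B are similar.

Yes.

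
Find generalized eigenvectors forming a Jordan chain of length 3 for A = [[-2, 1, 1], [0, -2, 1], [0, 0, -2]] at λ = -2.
We seek v_1 ∈ ker((A + 2I)^3) \ ker((A + 2I)^2), then set v_{i+1} = (A + 2I) v_i.

One such chain is v_1 = [[0, -1, 1]]^T, v_2 = [[0, 1, 0]]^T, v_3 = [[1, 0, 0]]^T. Check: (A + 2I) v_3 = [[0, 0, 0]]^T = 0.

v_1 = [[0, -1, 1]]^T, v_2 = [[0, 1, 0]]^T, v_3 = [[1, 0, 0]]^T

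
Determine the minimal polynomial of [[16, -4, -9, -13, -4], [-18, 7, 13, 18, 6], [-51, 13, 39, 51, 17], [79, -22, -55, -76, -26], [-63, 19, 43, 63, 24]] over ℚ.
m_A(x) = (x - 3)^2(x + 2)

The characteristic polynomial factors as (x - 3)^4(x + 2). The minimal polynomial is ∏(x - λ)^{k_λ} where k_λ is the size of the largest Jordan block at λ.

For λ = -2: rank(A + 2I) = 4, and the largest Jordan block has size 1 (the smallest k with rank((A + 2I)^k) = rank((A + 2I)^(k+1))).
For λ = 3: rank(A - 3I) = 3, and the largest Jordan block has size 2 (the smallest k with rank((A - 3I)^k) = rank((A - 3I)^(k+1))).

So m_A(x) = (x - 3)^2(x + 2).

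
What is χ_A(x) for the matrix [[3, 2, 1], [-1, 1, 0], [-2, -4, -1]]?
xI - A = [[x - 3, -2, -1], [1, x - 1, 0], [2, 4, x + 1]].

Expanding det(xI - A) along the first row:
det(xI - A) = + (x - 3)·det([[x - 1, 0], [4, x + 1]]) - (-2)·det([[1, 0], [2, x + 1]]) + (-1)·det([[1, x - 1], [2, 4]]).

Evaluating gives χ_A(x) = x^3 - 3x^2 + 3x - 1 = (x - 1)^3.

χ_A(x) = (x - 1)^3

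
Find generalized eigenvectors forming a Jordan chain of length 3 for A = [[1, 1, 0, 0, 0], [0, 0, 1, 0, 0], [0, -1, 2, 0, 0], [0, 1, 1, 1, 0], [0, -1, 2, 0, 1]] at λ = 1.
v_1 = [[0, 0, 1, -1, 1]]^T, v_2 = [[0, 1, 1, 1, 2]]^T, v_3 = [[1, 0, 0, 2, 1]]^T

We seek v_1 ∈ ker((A - I)^3) \ ker((A - I)^2), then set v_{i+1} = (A - I) v_i.

One such chain is v_1 = [[0, 0, 1, -1, 1]]^T, v_2 = [[0, 1, 1, 1, 2]]^T, v_3 = [[1, 0, 0, 2, 1]]^T. Check: (A - I) v_3 = [[0, 0, 0, 0, 0]]^T = 0.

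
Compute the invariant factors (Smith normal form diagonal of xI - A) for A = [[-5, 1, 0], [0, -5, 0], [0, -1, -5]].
x + 5, (x + 5)^2

The Jordan structure of A has elementary divisors (x + 5)^2, (x + 5). Arranging the block sizes at each eigenvalue in decreasing order and taking row products gives the invariant factors.

Invariant factors (smallest first, each dividing the next): x + 5, (x + 5)^2.

Check: the last factor (x + 5)^2 is the minimal polynomial, and the product (x + 5)^3 is the characteristic polynomial.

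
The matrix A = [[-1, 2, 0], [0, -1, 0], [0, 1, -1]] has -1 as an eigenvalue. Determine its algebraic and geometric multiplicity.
algebraic multiplicity 3, geometric multiplicity 2

The characteristic polynomial is (x + 1)^3, so the factor x + 1 appears with exponent 3: the algebraic multiplicity is 3.

rank(A + I) = 1, so the eigenspace has dimension 3 - 1 = 2: the geometric multiplicity is 2.

Since 2 < 3, A is not diagonalizable.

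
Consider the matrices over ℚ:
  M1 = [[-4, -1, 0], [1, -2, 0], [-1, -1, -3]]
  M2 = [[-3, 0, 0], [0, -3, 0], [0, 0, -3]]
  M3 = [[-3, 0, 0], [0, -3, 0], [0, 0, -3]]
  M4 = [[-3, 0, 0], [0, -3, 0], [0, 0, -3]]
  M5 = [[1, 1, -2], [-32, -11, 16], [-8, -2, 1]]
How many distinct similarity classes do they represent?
Characteristic polynomials: χ_{M1} = (x + 3)^3, χ_{M2} = (x + 3)^3, χ_{M3} = (x + 3)^3, χ_{M4} = (x + 3)^3, χ_{M5} = (x + 3)^3.

{M1, M5}: invariant factors x + 3, (x + 3)^2.

{M2, M3, M4}: invariant factors x + 3, x + 3, x + 3.

Matrices are similar if and only if their invariant-factor lists agree; the partition into similarity classes is {M1, M5}, {M2, M3, M4}.

2 classes: {M1, M5}, {M2, M3, M4}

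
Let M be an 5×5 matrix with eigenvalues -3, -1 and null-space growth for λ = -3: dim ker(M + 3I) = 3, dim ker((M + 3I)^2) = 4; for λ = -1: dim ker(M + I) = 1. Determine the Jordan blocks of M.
λ = -3: successive nullity increments [3, 1] count blocks of size ≥ k; block sizes are [2, 1, 1].
λ = -1: successive nullity increments [1] count blocks of size ≥ k; block sizes are [1].

Jordan blocks: (-3, 2), (-3, 1), (-3, 1), (-1, 1)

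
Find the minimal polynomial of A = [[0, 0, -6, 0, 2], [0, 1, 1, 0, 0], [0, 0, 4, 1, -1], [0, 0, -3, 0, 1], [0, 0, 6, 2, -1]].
m_A(x) = x(x - 1)^3

The characteristic polynomial factors as x(x - 1)^4. The minimal polynomial is ∏(x - λ)^{k_λ} where k_λ is the size of the largest Jordan block at λ.

For λ = 0: rank(A) = 4, and the largest Jordan block has size 1 (the smallest k with rank(A^k) = rank(A^(k+1))).
For λ = 1: rank(A - I) = 3, and the largest Jordan block has size 3 (the smallest k with rank((A - I)^k) = rank((A - I)^(k+1))).

So m_A(x) = x(x - 1)^3.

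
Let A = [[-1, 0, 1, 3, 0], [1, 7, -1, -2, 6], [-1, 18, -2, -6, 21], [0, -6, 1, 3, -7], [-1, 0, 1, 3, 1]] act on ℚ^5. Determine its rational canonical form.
R = [[0, 0, 0, 0, 0], [1, 0, 0, 0, 0], [0, 1, 0, 0, 6], [0, 0, 1, 0, -13], [0, 0, 0, 1, 8]]

The invariant factors of A (the non-unit diagonal entries of the Smith normal form of xI - A over ℚ[x]) are x^2(x - 6)(x - 1)^2, each dividing the next. The characteristic polynomial is their product, x^2(x - 6)(x - 1)^2.

The rational canonical form is the block-diagonal matrix of companion matrices C(f_i):
R = [[0, 0, 0, 0, 0], [1, 0, 0, 0, 0], [0, 1, 0, 0, 6], [0, 0, 1, 0, -13], [0, 0, 0, 1, 8]].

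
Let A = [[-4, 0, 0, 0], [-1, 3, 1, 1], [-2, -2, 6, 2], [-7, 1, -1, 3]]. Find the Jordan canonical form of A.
The characteristic polynomial is det(xI - A) = (x - 4)^3(x + 4), so the eigenvalues are -4 (algebraic multiplicity 1), 4 (algebraic multiplicity 3).

For λ = -4: algebraic multiplicity 1 gives one 1×1 block.

For λ = 4: rank(A - 4I) = 2, rank((A - 4I)^2) = 1. The eigenspace has dimension 4 - 2 = 2, so there are 2 Jordan blocks; the rank sequence gives block sizes [2, 1].

Assembling the blocks gives the Jordan form J above.

J = [[-4, 0, 0, 0], [0, 4, 1, 0], [0, 0, 4, 0], [0, 0, 0, 4]]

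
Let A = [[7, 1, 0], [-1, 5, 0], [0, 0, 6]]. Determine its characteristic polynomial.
xI - A = [[x - 7, -1, 0], [1, x - 5, 0], [0, 0, x - 6]].

Expanding det(xI - A) along the first row:
det(xI - A) = + (x - 7)·det([[x - 5, 0], [0, x - 6]]) - (-1)·det([[1, 0], [0, x - 6]]) + (0)·det([[1, x - 5], [0, 0]]).

Evaluating gives χ_A(x) = x^3 - 18x^2 + 108x - 216 = (x - 6)^3.

χ_A(x) = (x - 6)^3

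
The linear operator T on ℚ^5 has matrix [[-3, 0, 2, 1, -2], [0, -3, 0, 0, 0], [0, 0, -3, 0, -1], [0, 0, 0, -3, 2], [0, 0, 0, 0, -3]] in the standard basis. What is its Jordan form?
The characteristic polynomial is det(xI - A) = (x + 3)^5, so the eigenvalues are -3 (algebraic multiplicity 5).

For λ = -3: rank(A + 3I) = 2, rank((A + 3I)^2) = 0. The eigenspace has dimension 5 - 2 = 3, so there are 3 Jordan blocks; the rank sequence gives block sizes [2, 2, 1].

Assembling the blocks gives the Jordan form J above.

J = [[-3, 1, 0, 0, 0], [0, -3, 0, 0, 0], [0, 0, -3, 1, 0], [0, 0, 0, -3, 0], [0, 0, 0, 0, -3]]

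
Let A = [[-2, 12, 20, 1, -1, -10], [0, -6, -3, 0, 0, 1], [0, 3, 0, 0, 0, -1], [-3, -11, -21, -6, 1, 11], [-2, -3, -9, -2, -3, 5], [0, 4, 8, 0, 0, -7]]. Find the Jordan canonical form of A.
J = [[-5, 1, 0, 0, 0, 0], [0, -5, 0, 0, 0, 0], [0, 0, -5, 0, 0, 0], [0, 0, 0, -3, 1, 0], [0, 0, 0, 0, -3, 0], [0, 0, 0, 0, 0, -3]]

The characteristic polynomial is det(xI - A) = (x + 3)^3(x + 5)^3, so the eigenvalues are -5 (algebraic multiplicity 3), -3 (algebraic multiplicity 3).

For λ = -5: rank(A + 5I) = 4, rank((A + 5I)^2) = 3. The eigenspace has dimension 6 - 4 = 2, so there are 2 Jordan blocks; the rank sequence gives block sizes [2, 1].

For λ = -3: rank(A + 3I) = 4, rank((A + 3I)^2) = 3. The eigenspace has dimension 6 - 4 = 2, so there are 2 Jordan blocks; the rank sequence gives block sizes [2, 1].

Assembling the blocks gives the Jordan form J above.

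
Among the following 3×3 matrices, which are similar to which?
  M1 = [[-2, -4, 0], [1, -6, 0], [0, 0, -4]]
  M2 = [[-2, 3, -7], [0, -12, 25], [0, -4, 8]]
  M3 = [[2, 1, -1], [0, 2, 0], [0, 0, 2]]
3 classes: {M1}, {M2}, {M3}

Characteristic polynomials: χ_{M1} = (x + 4)^3, χ_{M2} = (x + 2)^3, χ_{M3} = (x - 2)^3.

{M1}: invariant factors x + 4, (x + 4)^2.

{M2}: invariant factors (x + 2)^3.

{M3}: invariant factors x - 2, (x - 2)^2.

Matrices are similar if and only if their invariant-factor lists agree; the partition into similarity classes is {M1}, {M2}, {M3}.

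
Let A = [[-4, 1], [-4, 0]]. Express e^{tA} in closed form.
e^{tA} = [[(1 - 2*t)*e^{-2*t}, t*e^{-2*t}], [-4*t*e^{-2*t}, (2*t + 1)*e^{-2*t}]]

A has Jordan form J = [[-2, 1], [0, -2]] with A = PJP^{-1}, so e^{tA} = P e^{tJ} P^{-1}.

For a Jordan block J_k(λ), e^{tJ_k(λ)} = e^{λt} · (I + tN + t^2 N^2/2! + ... + t^{k-1} N^{k-1}/(k-1)!) where N is the nilpotent superdiagonal part.

Assembling the blocks and conjugating back gives the entries of e^{tA} as shown above.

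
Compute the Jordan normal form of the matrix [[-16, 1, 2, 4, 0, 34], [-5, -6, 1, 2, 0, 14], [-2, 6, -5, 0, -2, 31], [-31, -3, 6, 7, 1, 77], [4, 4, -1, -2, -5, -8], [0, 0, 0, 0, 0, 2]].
J = [[-5, 1, 0, 0, 0, 0], [0, -5, 1, 0, 0, 0], [0, 0, -5, 0, 0, 0], [0, 0, 0, -5, 1, 0], [0, 0, 0, 0, -5, 0], [0, 0, 0, 0, 0, 2]]

The characteristic polynomial is det(xI - A) = (x - 2)(x + 5)^5, so the eigenvalues are -5 (algebraic multiplicity 5), 2 (algebraic multiplicity 1).

For λ = -5: rank(A + 5I) = 4, rank((A + 5I)^2) = 2, rank((A + 5I)^3) = 1. The eigenspace has dimension 6 - 4 = 2, so there are 2 Jordan blocks; the rank sequence gives block sizes [3, 2].

For λ = 2: algebraic multiplicity 1 gives one 1×1 block.

Assembling the blocks gives the Jordan form J above.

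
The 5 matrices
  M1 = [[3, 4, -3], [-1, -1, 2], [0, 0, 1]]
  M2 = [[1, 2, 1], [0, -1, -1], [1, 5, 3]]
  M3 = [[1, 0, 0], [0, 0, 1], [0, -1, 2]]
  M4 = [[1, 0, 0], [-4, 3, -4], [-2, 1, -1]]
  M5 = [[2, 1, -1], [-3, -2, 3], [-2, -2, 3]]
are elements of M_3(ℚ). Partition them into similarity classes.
Characteristic polynomials: χ_{M1} = (x - 1)^3, χ_{M2} = (x - 1)^3, χ_{M3} = (x - 1)^3, χ_{M4} = (x - 1)^3, χ_{M5} = (x - 1)^3.

{M1, M2}: invariant factors (x - 1)^3.

{M3, M4, M5}: invariant factors x - 1, (x - 1)^2.

Matrices are similar if and only if their invariant-factor lists agree; the partition into similarity classes is {M1, M2}, {M3, M4, M5}.

2 classes: {M1, M2}, {M3, M4, M5}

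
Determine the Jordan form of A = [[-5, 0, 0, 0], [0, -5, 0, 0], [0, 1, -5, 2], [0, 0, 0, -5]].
J = [[-5, 1, 0, 0], [0, -5, 0, 0], [0, 0, -5, 0], [0, 0, 0, -5]]

The characteristic polynomial is det(xI - A) = (x + 5)^4, so the eigenvalues are -5 (algebraic multiplicity 4).

For λ = -5: rank(A + 5I) = 1, rank((A + 5I)^2) = 0. The eigenspace has dimension 4 - 1 = 3, so there are 3 Jordan blocks; the rank sequence gives block sizes [2, 1, 1].

Assembling the blocks gives the Jordan form J above.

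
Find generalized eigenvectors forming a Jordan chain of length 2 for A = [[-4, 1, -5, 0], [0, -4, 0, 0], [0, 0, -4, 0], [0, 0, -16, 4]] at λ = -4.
v_1 = [[0, 1, 0, 0]]^T, v_2 = [[1, 0, 0, 0]]^T

We seek v_1 ∈ ker((A + 4I)^2) \ ker(A + 4I), then set v_{i+1} = (A + 4I) v_i.

One such chain is v_1 = [[0, 1, 0, 0]]^T, v_2 = [[1, 0, 0, 0]]^T. Check: (A + 4I) v_2 = [[0, 0, 0, 0]]^T = 0.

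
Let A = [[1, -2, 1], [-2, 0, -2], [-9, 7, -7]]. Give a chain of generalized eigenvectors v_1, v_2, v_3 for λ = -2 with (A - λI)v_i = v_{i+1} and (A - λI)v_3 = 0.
v_1 = [[0, 1, 2]]^T, v_2 = [[0, -2, -3]]^T, v_3 = [[1, 2, 1]]^T

We seek v_1 ∈ ker((A + 2I)^3) \ ker((A + 2I)^2), then set v_{i+1} = (A + 2I) v_i.

One such chain is v_1 = [[0, 1, 2]]^T, v_2 = [[0, -2, -3]]^T, v_3 = [[1, 2, 1]]^T. Check: (A + 2I) v_3 = [[0, 0, 0]]^T = 0.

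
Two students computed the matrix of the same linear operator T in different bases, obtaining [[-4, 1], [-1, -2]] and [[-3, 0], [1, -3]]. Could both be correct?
Yes.

Two matrices over a field are similar if and only if they have the same invariant factors.

Both A and B have characteristic polynomial (x + 3)^2 and minimal polynomial (x + 3)^2. Computing further, both have invariant factors (x + 3)^2. Hence A and B are similar.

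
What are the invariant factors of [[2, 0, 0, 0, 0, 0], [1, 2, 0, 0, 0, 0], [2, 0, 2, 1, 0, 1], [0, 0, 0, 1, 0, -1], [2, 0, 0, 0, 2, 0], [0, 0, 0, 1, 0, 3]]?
x - 2, x - 2, (x - 2)^2, (x - 2)^2

The Jordan structure of A has elementary divisors (x - 2)^2, (x - 2)^2, (x - 2), (x - 2). Arranging the block sizes at each eigenvalue in decreasing order and taking row products gives the invariant factors.

Invariant factors (smallest first, each dividing the next): x - 2, x - 2, (x - 2)^2, (x - 2)^2.

Check: the last factor (x - 2)^2 is the minimal polynomial, and the product (x - 2)^6 is the characteristic polynomial.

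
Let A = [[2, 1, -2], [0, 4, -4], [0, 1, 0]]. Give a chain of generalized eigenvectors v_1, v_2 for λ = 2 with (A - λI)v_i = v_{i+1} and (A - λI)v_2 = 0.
We seek v_1 ∈ ker((A - 2I)^2) \ ker(A - 2I), then set v_{i+1} = (A - 2I) v_i.

One such chain is v_1 = [[2, 1, 1]]^T, v_2 = [[-1, -2, -1]]^T. Check: (A - 2I) v_2 = [[0, 0, 0]]^T = 0.

v_1 = [[2, 1, 1]]^T, v_2 = [[-1, -2, -1]]^T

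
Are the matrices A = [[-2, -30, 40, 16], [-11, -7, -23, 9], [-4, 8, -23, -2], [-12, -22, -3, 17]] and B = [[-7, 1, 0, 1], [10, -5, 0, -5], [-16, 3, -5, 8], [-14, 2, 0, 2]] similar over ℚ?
Both have characteristic polynomial x(x + 5)^3, but the minimal polynomial of A is x(x + 5)^3 while the minimal polynomial of B is x(x + 5)^2. The minimal polynomial is a similarity invariant, so A and B are not similar.

No.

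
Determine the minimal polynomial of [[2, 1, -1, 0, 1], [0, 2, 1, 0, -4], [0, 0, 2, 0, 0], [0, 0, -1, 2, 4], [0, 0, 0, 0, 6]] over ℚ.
m_A(x) = (x - 6)(x - 2)^3

The characteristic polynomial factors as (x - 6)(x - 2)^4. The minimal polynomial is ∏(x - λ)^{k_λ} where k_λ is the size of the largest Jordan block at λ.

For λ = 2: rank(A - 2I) = 3, and the largest Jordan block has size 3 (the smallest k with rank((A - 2I)^k) = rank((A - 2I)^(k+1))).
For λ = 6: rank(A - 6I) = 4, and the largest Jordan block has size 1 (the smallest k with rank((A - 6I)^k) = rank((A - 6I)^(k+1))).

So m_A(x) = (x - 6)(x - 2)^3.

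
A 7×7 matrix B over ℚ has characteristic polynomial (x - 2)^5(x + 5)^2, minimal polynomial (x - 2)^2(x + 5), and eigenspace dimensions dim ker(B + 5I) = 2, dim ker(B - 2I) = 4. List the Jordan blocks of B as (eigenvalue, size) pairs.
Jordan blocks: (-5, 1), (-5, 1), (2, 2), (2, 1), (2, 1), (2, 1)

λ = -5: algebraic multiplicity 2 (exponent in χ_B), largest block size 1 (exponent in m_B), 2 blocks (geometric multiplicity). These force block sizes [1, 1].
λ = 2: algebraic multiplicity 5 (exponent in χ_B), largest block size 2 (exponent in m_B), 4 blocks (geometric multiplicity). These force block sizes [2, 1, 1, 1].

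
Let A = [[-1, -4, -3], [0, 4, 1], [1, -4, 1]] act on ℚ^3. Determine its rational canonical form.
R = [[0, 0, 0], [1, 0, -6], [0, 1, 4]]

The invariant factors of A (the non-unit diagonal entries of the Smith normal form of xI - A over ℚ[x]) are x(x^2 - 4x + 6), each dividing the next. The characteristic polynomial is their product, x(x^2 - 4x + 6).

The rational canonical form is the block-diagonal matrix of companion matrices C(f_i):
R = [[0, 0, 0], [1, 0, -6], [0, 1, 4]].

Note the characteristic polynomial does not split into linear factors over ℚ, so A has no Jordan form over ℚ; the rational canonical form exists over any field.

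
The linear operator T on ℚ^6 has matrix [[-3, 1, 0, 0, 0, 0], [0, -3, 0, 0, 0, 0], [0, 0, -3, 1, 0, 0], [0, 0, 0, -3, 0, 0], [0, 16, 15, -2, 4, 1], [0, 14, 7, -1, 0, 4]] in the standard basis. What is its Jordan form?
J = [[-3, 1, 0, 0, 0, 0], [0, -3, 0, 0, 0, 0], [0, 0, -3, 1, 0, 0], [0, 0, 0, -3, 0, 0], [0, 0, 0, 0, 4, 1], [0, 0, 0, 0, 0, 4]]

The characteristic polynomial is det(xI - A) = (x - 4)^2(x + 3)^4, so the eigenvalues are -3 (algebraic multiplicity 4), 4 (algebraic multiplicity 2).

For λ = -3: rank(A + 3I) = 4, rank((A + 3I)^2) = 2. The eigenspace has dimension 6 - 4 = 2, so there are 2 Jordan blocks; the rank sequence gives block sizes [2, 2].

For λ = 4: rank(A - 4I) = 5, rank((A - 4I)^2) = 4. The eigenspace has dimension 6 - 5 = 1, so there is 1 Jordan block; the rank sequence gives block sizes [2].

Assembling the blocks gives the Jordan form J above.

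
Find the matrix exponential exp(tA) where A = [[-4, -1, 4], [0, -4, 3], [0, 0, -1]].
e^{tA} = [[e^{-4*t}, -t*e^{-4*t}, (t + e^{3*t} - 1)*e^{-4*t}], [0, e^{-4*t}, (e^{3*t} - 1)*e^{-4*t}], [0, 0, e^{-t}]]

A has Jordan form J = [[-4, 1, 0], [0, -4, 0], [0, 0, -1]] with A = PJP^{-1}, so e^{tA} = P e^{tJ} P^{-1}.

For a Jordan block J_k(λ), e^{tJ_k(λ)} = e^{λt} · (I + tN + t^2 N^2/2! + ... + t^{k-1} N^{k-1}/(k-1)!) where N is the nilpotent superdiagonal part.

Assembling the blocks and conjugating back gives the entries of e^{tA} as shown above.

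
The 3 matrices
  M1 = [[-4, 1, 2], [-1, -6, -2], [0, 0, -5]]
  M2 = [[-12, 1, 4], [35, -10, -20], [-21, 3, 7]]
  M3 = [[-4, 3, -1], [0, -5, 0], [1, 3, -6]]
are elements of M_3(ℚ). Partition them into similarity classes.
Characteristic polynomials: χ_{M1} = (x + 5)^3, χ_{M2} = (x + 5)^3, χ_{M3} = (x + 5)^3.

{M1, M2, M3}: invariant factors x + 5, (x + 5)^2.

Matrices are similar if and only if their invariant-factor lists agree; the partition into similarity classes is {M1, M2, M3}.

1 class: {M1, M2, M3}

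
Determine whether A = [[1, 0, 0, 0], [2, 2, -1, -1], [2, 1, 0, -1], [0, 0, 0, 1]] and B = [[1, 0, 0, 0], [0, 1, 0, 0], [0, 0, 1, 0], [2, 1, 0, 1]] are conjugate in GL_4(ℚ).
Yes.

Two matrices over a field are similar if and only if they have the same invariant factors.

Both A and B have characteristic polynomial (x - 1)^4 and minimal polynomial (x - 1)^2. Computing further, both have invariant factors x - 1, x - 1, (x - 1)^2. Hence A and B are similar.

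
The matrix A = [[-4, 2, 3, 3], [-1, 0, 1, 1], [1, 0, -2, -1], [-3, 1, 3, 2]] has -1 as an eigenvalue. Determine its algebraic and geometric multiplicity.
The characteristic polynomial is (x + 1)^4, so the factor x + 1 appears with exponent 4: the algebraic multiplicity is 4.

rank(A + I) = 2, so the eigenspace has dimension 4 - 2 = 2: the geometric multiplicity is 2.

Since 2 < 4, A is not diagonalizable.

algebraic multiplicity 4, geometric multiplicity 2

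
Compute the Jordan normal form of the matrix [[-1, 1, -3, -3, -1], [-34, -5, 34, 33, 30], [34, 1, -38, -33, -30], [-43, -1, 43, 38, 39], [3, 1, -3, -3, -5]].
The characteristic polynomial is det(xI - A) = (x - 5)(x + 4)^4, so the eigenvalues are -4 (algebraic multiplicity 4), 5 (algebraic multiplicity 1).

For λ = -4: rank(A + 4I) = 3, rank((A + 4I)^2) = 2, rank((A + 4I)^3) = 1. The eigenspace has dimension 5 - 3 = 2, so there are 2 Jordan blocks; the rank sequence gives block sizes [3, 1].

For λ = 5: algebraic multiplicity 1 gives one 1×1 block.

Assembling the blocks gives the Jordan form J above.

J = [[-4, 1, 0, 0, 0], [0, -4, 1, 0, 0], [0, 0, -4, 0, 0], [0, 0, 0, -4, 0], [0, 0, 0, 0, 5]]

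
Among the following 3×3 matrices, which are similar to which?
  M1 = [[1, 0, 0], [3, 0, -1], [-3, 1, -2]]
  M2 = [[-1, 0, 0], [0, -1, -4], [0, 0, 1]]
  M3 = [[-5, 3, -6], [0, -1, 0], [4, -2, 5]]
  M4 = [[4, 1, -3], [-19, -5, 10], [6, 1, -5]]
Characteristic polynomials: χ_{M1} = (x - 1)(x + 1)^2, χ_{M2} = (x - 1)(x + 1)^2, χ_{M3} = (x - 1)(x + 1)^2, χ_{M4} = (x + 2)^3.

{M1, M3}: invariant factors (x - 1)(x + 1)^2.

{M2}: invariant factors x + 1, (x - 1)(x + 1).

{M4}: invariant factors (x + 2)^3.

Matrices are similar if and only if their invariant-factor lists agree; the partition into similarity classes is {M1, M3}, {M2}, {M4}.

3 classes: {M1, M3}, {M2}, {M4}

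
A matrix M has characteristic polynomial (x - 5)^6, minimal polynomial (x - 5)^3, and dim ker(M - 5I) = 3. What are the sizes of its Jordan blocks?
λ = 5: algebraic multiplicity 6 (exponent in χ_M), largest block size 3 (exponent in m_M), 3 blocks (geometric multiplicity). These force block sizes [3, 2, 1].

Jordan blocks: (5, 3), (5, 2), (5, 1)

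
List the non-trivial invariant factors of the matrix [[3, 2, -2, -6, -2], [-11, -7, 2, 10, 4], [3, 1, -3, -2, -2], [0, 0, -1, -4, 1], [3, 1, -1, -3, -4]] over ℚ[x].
(x + 3)^2, (x + 3)^3

The Jordan structure of A has elementary divisors (x + 3)^3, (x + 3)^2. Arranging the block sizes at each eigenvalue in decreasing order and taking row products gives the invariant factors.

Invariant factors (smallest first, each dividing the next): (x + 3)^2, (x + 3)^3.

Check: the last factor (x + 3)^3 is the minimal polynomial, and the product (x + 3)^5 is the characteristic polynomial.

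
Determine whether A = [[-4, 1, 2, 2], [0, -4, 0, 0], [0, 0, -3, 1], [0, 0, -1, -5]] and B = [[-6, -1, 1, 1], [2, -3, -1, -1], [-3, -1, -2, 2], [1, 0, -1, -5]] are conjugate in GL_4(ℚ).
Two matrices over a field are similar if and only if they have the same invariant factors.

Both A and B have characteristic polynomial (x + 4)^4 and minimal polynomial (x + 4)^2. Computing further, both have invariant factors (x + 4)^2, (x + 4)^2. Hence A and B are similar.

Yes.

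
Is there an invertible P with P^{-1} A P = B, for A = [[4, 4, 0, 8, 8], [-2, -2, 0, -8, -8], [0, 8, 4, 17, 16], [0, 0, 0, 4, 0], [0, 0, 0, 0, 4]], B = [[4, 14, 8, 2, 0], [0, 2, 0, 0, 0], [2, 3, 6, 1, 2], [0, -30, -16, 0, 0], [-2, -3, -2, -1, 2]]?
Two matrices over a field are similar if and only if they have the same invariant factors.

Both A and B have characteristic polynomial x(x - 4)^3(x - 2) and minimal polynomial x(x - 4)^2(x - 2). Computing further, both have invariant factors x - 4, x(x - 4)^2(x - 2). Hence A and B are similar.

Yes.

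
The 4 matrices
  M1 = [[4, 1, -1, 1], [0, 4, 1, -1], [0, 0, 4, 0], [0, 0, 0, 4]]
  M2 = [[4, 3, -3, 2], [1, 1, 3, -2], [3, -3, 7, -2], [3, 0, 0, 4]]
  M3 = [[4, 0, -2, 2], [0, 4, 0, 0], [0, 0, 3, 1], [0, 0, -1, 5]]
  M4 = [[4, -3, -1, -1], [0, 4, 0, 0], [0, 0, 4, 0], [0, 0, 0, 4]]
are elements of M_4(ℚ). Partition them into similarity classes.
2 classes: {M1, M2}, {M3, M4}

Characteristic polynomials: χ_{M1} = (x - 4)^4, χ_{M2} = (x - 4)^4, χ_{M3} = (x - 4)^4, χ_{M4} = (x - 4)^4.

{M1, M2}: invariant factors x - 4, (x - 4)^3.

{M3, M4}: invariant factors x - 4, x - 4, (x - 4)^2.

Matrices are similar if and only if their invariant-factor lists agree; the partition into similarity classes is {M1, M2}, {M3, M4}.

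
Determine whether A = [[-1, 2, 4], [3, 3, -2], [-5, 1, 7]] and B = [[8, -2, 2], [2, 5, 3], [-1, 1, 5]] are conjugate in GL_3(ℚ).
No.

trace(A) = 9 but trace(B) = 18. The trace is a similarity invariant, so A and B are not similar.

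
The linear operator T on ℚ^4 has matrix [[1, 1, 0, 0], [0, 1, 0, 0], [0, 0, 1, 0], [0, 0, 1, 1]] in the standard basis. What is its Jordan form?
The characteristic polynomial is det(xI - A) = (x - 1)^4, so the eigenvalues are 1 (algebraic multiplicity 4).

For λ = 1: rank(A - I) = 2, rank((A - I)^2) = 0. The eigenspace has dimension 4 - 2 = 2, so there are 2 Jordan blocks; the rank sequence gives block sizes [2, 2].

Assembling the blocks gives the Jordan form J above.

J = [[1, 1, 0, 0], [0, 1, 0, 0], [0, 0, 1, 1], [0, 0, 0, 1]]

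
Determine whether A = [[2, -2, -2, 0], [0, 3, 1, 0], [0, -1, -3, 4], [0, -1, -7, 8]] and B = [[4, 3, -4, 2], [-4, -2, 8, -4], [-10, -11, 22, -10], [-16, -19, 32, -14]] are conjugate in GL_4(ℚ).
Two matrices over a field are similar if and only if they have the same invariant factors.

Both A and B have characteristic polynomial (x - 4)(x - 2)^3 and minimal polynomial (x - 4)(x - 2)^2. Computing further, both have invariant factors x - 2, (x - 4)(x - 2)^2. Hence A and B are similar.

Yes.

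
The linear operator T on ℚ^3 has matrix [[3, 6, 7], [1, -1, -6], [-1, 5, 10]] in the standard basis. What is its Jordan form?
J = [[4, 1, 0], [0, 4, 1], [0, 0, 4]]

The characteristic polynomial is det(xI - A) = (x - 4)^3, so the eigenvalues are 4 (algebraic multiplicity 3).

For λ = 4: rank(A - 4I) = 2, rank((A - 4I)^2) = 1, rank((A - 4I)^3) = 0. The eigenspace has dimension 3 - 2 = 1, so there is 1 Jordan block; the rank sequence gives block sizes [3].

Assembling the blocks gives the Jordan form J above.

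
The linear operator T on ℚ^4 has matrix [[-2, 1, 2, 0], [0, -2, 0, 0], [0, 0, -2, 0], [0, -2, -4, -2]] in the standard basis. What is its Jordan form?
J = [[-2, 1, 0, 0], [0, -2, 0, 0], [0, 0, -2, 0], [0, 0, 0, -2]]

The characteristic polynomial is det(xI - A) = (x + 2)^4, so the eigenvalues are -2 (algebraic multiplicity 4).

For λ = -2: rank(A + 2I) = 1, rank((A + 2I)^2) = 0. The eigenspace has dimension 4 - 1 = 3, so there are 3 Jordan blocks; the rank sequence gives block sizes [2, 1, 1].

Assembling the blocks gives the Jordan form J above.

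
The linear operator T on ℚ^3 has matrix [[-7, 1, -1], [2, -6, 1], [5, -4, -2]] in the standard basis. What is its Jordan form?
The characteristic polynomial is det(xI - A) = (x + 5)^3, so the eigenvalues are -5 (algebraic multiplicity 3).

For λ = -5: rank(A + 5I) = 2, rank((A + 5I)^2) = 1, rank((A + 5I)^3) = 0. The eigenspace has dimension 3 - 2 = 1, so there is 1 Jordan block; the rank sequence gives block sizes [3].

Assembling the blocks gives the Jordan form J above.

J = [[-5, 1, 0], [0, -5, 1], [0, 0, -5]]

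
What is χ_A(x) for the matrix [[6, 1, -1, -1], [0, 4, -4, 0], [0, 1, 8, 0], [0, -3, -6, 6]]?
χ_A(x) = (x - 6)^4

xI - A = [[x - 6, -1, 1, 1], [0, x - 4, 4, 0], [0, -1, x - 8, 0], [0, 3, 6, x - 6]].

Expanding det(xI - A) along the first row:
det(xI - A) = + (x - 6)·det([[x - 4, 4, 0], [-1, x - 8, 0], [3, 6, x - 6]]) - (-1)·det([[0, 4, 0], [0, x - 8, 0], [0, 6, x - 6]]) + (1)·det([[0, x - 4, 0], [0, -1, 0], [0, 3, x - 6]]) - (1)·det([[0, x - 4, 4], [0, -1, x - 8], [0, 3, 6]]).

Evaluating gives χ_A(x) = x^4 - 24x^3 + 216x^2 - 864x + 1296 = (x - 6)^4.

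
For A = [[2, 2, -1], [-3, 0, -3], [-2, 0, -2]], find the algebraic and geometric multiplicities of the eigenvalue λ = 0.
algebraic multiplicity 3, geometric multiplicity 1

The characteristic polynomial is x^3, so the factor x appears with exponent 3: the algebraic multiplicity is 3.

rank(A) = 2, so the eigenspace has dimension 3 - 2 = 1: the geometric multiplicity is 1.

Since 1 < 3, A is not diagonalizable.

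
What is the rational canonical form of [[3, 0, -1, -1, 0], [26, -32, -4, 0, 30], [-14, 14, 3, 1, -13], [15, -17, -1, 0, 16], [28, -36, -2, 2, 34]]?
R = [[4, 0, 0, 0, 0], [0, 0, 0, 0, 4], [0, 1, 0, 0, -13], [0, 0, 1, 0, 3], [0, 0, 0, 1, 4]]

The invariant factors of A (the non-unit diagonal entries of the Smith normal form of xI - A over ℚ[x]) are x - 4, (x - 4)(x^3 - 3x + 1), each dividing the next. The characteristic polynomial is their product, (x - 4)^2(x^3 - 3x + 1).

The rational canonical form is the block-diagonal matrix of companion matrices C(f_i):
R = [[4, 0, 0, 0, 0], [0, 0, 0, 0, 4], [0, 1, 0, 0, -13], [0, 0, 1, 0, 3], [0, 0, 0, 1, 4]].

Note the characteristic polynomial does not split into linear factors over ℚ, so A has no Jordan form over ℚ; the rational canonical form exists over any field.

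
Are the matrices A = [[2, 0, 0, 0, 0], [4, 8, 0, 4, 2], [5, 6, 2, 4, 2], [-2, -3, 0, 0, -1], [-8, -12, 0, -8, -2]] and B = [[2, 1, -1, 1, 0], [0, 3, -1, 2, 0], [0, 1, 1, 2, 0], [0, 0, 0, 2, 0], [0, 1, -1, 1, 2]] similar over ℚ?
Yes.

Two matrices over a field are similar if and only if they have the same invariant factors.

Both A and B have characteristic polynomial (x - 2)^5 and minimal polynomial (x - 2)^2. Computing further, both have invariant factors x - 2, (x - 2)^2, (x - 2)^2. Hence A and B are similar.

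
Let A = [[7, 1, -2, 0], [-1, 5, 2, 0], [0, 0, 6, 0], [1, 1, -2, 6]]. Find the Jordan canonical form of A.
J = [[6, 1, 0, 0], [0, 6, 0, 0], [0, 0, 6, 0], [0, 0, 0, 6]]

The characteristic polynomial is det(xI - A) = (x - 6)^4, so the eigenvalues are 6 (algebraic multiplicity 4).

For λ = 6: rank(A - 6I) = 1, rank((A - 6I)^2) = 0. The eigenspace has dimension 4 - 1 = 3, so there are 3 Jordan blocks; the rank sequence gives block sizes [2, 1, 1].

Assembling the blocks gives the Jordan form J above.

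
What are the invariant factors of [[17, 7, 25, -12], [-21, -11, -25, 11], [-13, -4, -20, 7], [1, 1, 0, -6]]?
The Jordan structure of A has elementary divisors (x + 5)^2, (x + 5)^2. Arranging the block sizes at each eigenvalue in decreasing order and taking row products gives the invariant factors.

Invariant factors (smallest first, each dividing the next): (x + 5)^2, (x + 5)^2.

Check: the last factor (x + 5)^2 is the minimal polynomial, and the product (x + 5)^4 is the characteristic polynomial.

(x + 5)^2, (x + 5)^2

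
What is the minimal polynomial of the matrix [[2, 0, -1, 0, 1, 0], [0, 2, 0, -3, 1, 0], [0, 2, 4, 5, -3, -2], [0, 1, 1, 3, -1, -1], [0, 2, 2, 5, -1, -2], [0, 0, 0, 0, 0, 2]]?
m_A(x) = (x - 2)^3

The characteristic polynomial factors as (x - 2)^6. The minimal polynomial is ∏(x - λ)^{k_λ} where k_λ is the size of the largest Jordan block at λ.

For λ = 2: rank(A - 2I) = 3, and the largest Jordan block has size 3 (the smallest k with rank((A - 2I)^k) = rank((A - 2I)^(k+1))).

So m_A(x) = (x - 2)^3.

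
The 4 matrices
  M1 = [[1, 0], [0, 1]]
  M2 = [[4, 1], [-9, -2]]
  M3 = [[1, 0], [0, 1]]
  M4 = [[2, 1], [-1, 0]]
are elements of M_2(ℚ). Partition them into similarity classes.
2 classes: {M1, M3}, {M2, M4}

Characteristic polynomials: χ_{M1} = (x - 1)^2, χ_{M2} = (x - 1)^2, χ_{M3} = (x - 1)^2, χ_{M4} = (x - 1)^2.

{M1, M3}: invariant factors x - 1, x - 1.

{M2, M4}: invariant factors (x - 1)^2.

Matrices are similar if and only if their invariant-factor lists agree; the partition into similarity classes is {M1, M3}, {M2, M4}.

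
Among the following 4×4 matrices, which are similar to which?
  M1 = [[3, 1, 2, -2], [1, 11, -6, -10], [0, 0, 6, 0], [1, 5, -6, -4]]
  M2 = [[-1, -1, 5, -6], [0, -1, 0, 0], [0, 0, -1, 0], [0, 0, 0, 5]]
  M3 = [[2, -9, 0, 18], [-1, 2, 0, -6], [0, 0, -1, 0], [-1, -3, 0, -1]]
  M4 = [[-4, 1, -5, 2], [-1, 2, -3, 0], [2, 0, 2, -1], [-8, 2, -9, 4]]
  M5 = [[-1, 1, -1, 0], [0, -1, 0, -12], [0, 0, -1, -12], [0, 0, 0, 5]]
Characteristic polynomials: χ_{M1} = (x - 6)^2(x - 2)^2, χ_{M2} = (x - 5)(x + 1)^3, χ_{M3} = (x - 5)(x + 1)^3, χ_{M4} = (x - 1)^4, χ_{M5} = (x - 5)(x + 1)^3.

{M1}: invariant factors x - 6, (x - 6)(x - 2)^2.

{M2, M3, M5}: invariant factors x + 1, (x - 5)(x + 1)^2.

{M4}: invariant factors x - 1, (x - 1)^3.

Matrices are similar if and only if their invariant-factor lists agree; the partition into similarity classes is {M1}, {M2, M3, M5}, {M4}.

3 classes: {M1}, {M2, M3, M5}, {M4}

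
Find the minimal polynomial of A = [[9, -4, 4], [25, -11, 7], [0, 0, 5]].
The characteristic polynomial factors as (x - 5)(x + 1)^2. The minimal polynomial is ∏(x - λ)^{k_λ} where k_λ is the size of the largest Jordan block at λ.

For λ = -1: rank(A + I) = 2, and the largest Jordan block has size 2 (the smallest k with rank((A + I)^k) = rank((A + I)^(k+1))).
For λ = 5: rank(A - 5I) = 2, and the largest Jordan block has size 1 (the smallest k with rank((A - 5I)^k) = rank((A - 5I)^(k+1))).

So m_A(x) = (x - 5)(x + 1)^2.

m_A(x) = (x - 5)(x + 1)^2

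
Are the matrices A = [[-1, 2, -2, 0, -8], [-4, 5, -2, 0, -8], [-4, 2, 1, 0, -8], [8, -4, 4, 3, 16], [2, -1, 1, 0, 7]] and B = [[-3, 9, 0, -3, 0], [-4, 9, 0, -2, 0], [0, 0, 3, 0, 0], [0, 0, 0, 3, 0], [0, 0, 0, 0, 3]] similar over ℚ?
Yes.

Two matrices over a field are similar if and only if they have the same invariant factors.

Both A and B have characteristic polynomial (x - 3)^5 and minimal polynomial (x - 3)^2. Computing further, both have invariant factors x - 3, x - 3, x - 3, (x - 3)^2. Hence A and B are similar.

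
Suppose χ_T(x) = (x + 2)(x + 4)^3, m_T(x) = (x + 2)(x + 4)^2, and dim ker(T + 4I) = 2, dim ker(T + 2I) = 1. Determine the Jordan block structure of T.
λ = -4: algebraic multiplicity 3 (exponent in χ_T), largest block size 2 (exponent in m_T), 2 blocks (geometric multiplicity). These force block sizes [2, 1].
λ = -2: algebraic multiplicity 1 (exponent in χ_T), largest block size 1 (exponent in m_T), 1 block (geometric multiplicity). This forces block sizes [1].

Jordan blocks: (-4, 2), (-4, 1), (-2, 1)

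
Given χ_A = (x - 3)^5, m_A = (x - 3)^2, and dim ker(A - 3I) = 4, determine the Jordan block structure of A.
λ = 3: algebraic multiplicity 5 (exponent in χ_A), largest block size 2 (exponent in m_A), 4 blocks (geometric multiplicity). These force block sizes [2, 1, 1, 1].

Jordan blocks: (3, 2), (3, 1), (3, 1), (3, 1)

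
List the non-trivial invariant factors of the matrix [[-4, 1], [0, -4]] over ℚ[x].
(x + 4)^2

The Jordan structure of A has elementary divisors (x + 4)^2. Arranging the block sizes at each eigenvalue in decreasing order and taking row products gives the invariant factors.

Invariant factors (smallest first, each dividing the next): (x + 4)^2.

Check: the last factor (x + 4)^2 is the minimal polynomial, and the product (x + 4)^2 is the characteristic polynomial.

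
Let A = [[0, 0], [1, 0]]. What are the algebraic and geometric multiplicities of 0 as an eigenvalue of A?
The characteristic polynomial is x^2, so the factor x appears with exponent 2: the algebraic multiplicity is 2.

rank(A) = 1, so the eigenspace has dimension 2 - 1 = 1: the geometric multiplicity is 1.

Since 1 < 2, A is not diagonalizable.

algebraic multiplicity 2, geometric multiplicity 1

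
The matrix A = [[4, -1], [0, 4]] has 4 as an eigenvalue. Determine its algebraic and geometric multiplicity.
The characteristic polynomial is (x - 4)^2, so the factor x - 4 appears with exponent 2: the algebraic multiplicity is 2.

rank(A - 4I) = 1, so the eigenspace has dimension 2 - 1 = 1: the geometric multiplicity is 1.

Since 1 < 2, A is not diagonalizable.

algebraic multiplicity 2, geometric multiplicity 1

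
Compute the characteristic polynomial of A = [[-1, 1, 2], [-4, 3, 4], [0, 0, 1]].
χ_A(x) = (x - 1)^3

xI - A = [[x + 1, -1, -2], [4, x - 3, -4], [0, 0, x - 1]].

Expanding det(xI - A) along the first row:
det(xI - A) = + (x + 1)·det([[x - 3, -4], [0, x - 1]]) - (-1)·det([[4, -4], [0, x - 1]]) + (-2)·det([[4, x - 3], [0, 0]]).

Evaluating gives χ_A(x) = x^3 - 3x^2 + 3x - 1 = (x - 1)^3.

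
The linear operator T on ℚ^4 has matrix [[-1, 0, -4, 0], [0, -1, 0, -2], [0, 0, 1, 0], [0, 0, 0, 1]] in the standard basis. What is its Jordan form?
J = [[-1, 0, 0, 0], [0, -1, 0, 0], [0, 0, 1, 0], [0, 0, 0, 1]]

The characteristic polynomial is det(xI - A) = (x - 1)^2(x + 1)^2, so the eigenvalues are -1 (algebraic multiplicity 2), 1 (algebraic multiplicity 2).

For λ = -1: rank(A + I) = 2. The eigenspace has dimension 4 - 2 = 2, so there are 2 Jordan blocks; the rank sequence gives block sizes [1, 1].

For λ = 1: rank(A - I) = 2. The eigenspace has dimension 4 - 2 = 2, so there are 2 Jordan blocks; the rank sequence gives block sizes [1, 1].

Assembling the blocks gives the Jordan form J above.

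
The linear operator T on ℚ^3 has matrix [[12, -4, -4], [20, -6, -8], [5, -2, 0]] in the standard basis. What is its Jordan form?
The characteristic polynomial is det(xI - A) = (x - 2)^3, so the eigenvalues are 2 (algebraic multiplicity 3).

For λ = 2: rank(A - 2I) = 1, rank((A - 2I)^2) = 0. The eigenspace has dimension 3 - 1 = 2, so there are 2 Jordan blocks; the rank sequence gives block sizes [2, 1].

Assembling the blocks gives the Jordan form J above.

J = [[2, 1, 0], [0, 2, 0], [0, 0, 2]]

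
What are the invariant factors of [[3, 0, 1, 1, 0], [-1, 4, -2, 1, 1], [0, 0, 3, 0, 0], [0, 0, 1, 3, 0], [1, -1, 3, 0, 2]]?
(x - 3)^2, (x - 3)^3

The Jordan structure of A has elementary divisors (x - 3)^3, (x - 3)^2. Arranging the block sizes at each eigenvalue in decreasing order and taking row products gives the invariant factors.

Invariant factors (smallest first, each dividing the next): (x - 3)^2, (x - 3)^3.

Check: the last factor (x - 3)^3 is the minimal polynomial, and the product (x - 3)^5 is the characteristic polynomial.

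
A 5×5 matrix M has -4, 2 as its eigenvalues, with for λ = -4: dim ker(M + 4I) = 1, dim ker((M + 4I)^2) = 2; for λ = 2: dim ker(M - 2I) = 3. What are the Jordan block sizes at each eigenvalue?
λ = -4: successive nullity increments [1, 1] count blocks of size ≥ k; block sizes are [2].
λ = 2: successive nullity increments [3] count blocks of size ≥ k; block sizes are [1, 1, 1].

Jordan blocks: (-4, 2), (2, 1), (2, 1), (2, 1)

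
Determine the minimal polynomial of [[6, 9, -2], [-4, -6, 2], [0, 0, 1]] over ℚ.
The characteristic polynomial factors as x^2(x - 1). The minimal polynomial is ∏(x - λ)^{k_λ} where k_λ is the size of the largest Jordan block at λ.

For λ = 0: rank(A) = 2, and the largest Jordan block has size 2 (the smallest k with rank(A^k) = rank(A^(k+1))).
For λ = 1: rank(A - I) = 2, and the largest Jordan block has size 1 (the smallest k with rank((A - I)^k) = rank((A - I)^(k+1))).

So m_A(x) = x^2(x - 1).

m_A(x) = x^2(x - 1)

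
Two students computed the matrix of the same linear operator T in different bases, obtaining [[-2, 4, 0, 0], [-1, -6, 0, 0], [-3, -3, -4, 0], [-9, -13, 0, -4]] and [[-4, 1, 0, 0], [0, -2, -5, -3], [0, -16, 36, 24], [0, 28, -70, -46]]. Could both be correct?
Yes.

Two matrices over a field are similar if and only if they have the same invariant factors.

Both A and B have characteristic polynomial (x + 4)^4 and minimal polynomial (x + 4)^3. Computing further, both have invariant factors x + 4, (x + 4)^3. Hence A and B are similar.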